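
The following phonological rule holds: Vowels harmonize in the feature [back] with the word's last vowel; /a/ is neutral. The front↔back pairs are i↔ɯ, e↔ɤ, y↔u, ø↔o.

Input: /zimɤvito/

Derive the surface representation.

[zɯmɤvɯto]

/i/ harmonizes with /o/ ([+back]) → [ɯ]
/i/ harmonizes with /o/ ([+back]) → [ɯ]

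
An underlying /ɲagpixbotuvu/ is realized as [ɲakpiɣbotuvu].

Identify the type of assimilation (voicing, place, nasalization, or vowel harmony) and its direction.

/g/→[k] /x/→[ɣ].
Each target copies a feature from the following segment, so the direction is regressive.

voicing assimilation, regressive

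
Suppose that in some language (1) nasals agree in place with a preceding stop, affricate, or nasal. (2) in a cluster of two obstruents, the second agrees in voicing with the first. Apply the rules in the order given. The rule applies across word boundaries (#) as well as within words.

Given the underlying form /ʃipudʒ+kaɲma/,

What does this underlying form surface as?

Rule 1: /m/ after /ɲ/ (palatal) → [ɲ]
After rule 1: ʃipudʒ+kaɲɲa
Rule 2: /k/ after /dʒ/ (voiced) → [g]

[ʃipudʒ+gaɲɲa]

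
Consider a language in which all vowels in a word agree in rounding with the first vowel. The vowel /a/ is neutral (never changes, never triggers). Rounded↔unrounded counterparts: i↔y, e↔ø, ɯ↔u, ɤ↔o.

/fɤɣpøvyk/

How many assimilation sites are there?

/ø/ harmonizes with /ɤ/ ([-round]) → [e]
/y/ harmonizes with /ɤ/ ([-round]) → [i]
2 segments change.

2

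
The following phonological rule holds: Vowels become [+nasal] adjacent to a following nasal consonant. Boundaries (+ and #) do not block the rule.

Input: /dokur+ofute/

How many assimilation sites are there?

0

No segment meets the rule's conditions.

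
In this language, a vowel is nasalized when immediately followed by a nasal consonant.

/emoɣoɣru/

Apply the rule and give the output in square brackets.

[ẽmoɣoɣru]

/e/ before nasal /m/ → [ẽ]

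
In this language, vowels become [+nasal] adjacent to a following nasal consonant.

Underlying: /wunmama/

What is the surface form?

/u/ before nasal /n/ → [ũ]
/a/ before nasal /m/ → [ã]

[wũnmãma]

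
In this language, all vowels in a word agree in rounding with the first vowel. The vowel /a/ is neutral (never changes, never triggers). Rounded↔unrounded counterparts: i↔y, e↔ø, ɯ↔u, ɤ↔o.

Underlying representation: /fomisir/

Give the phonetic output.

[fomysyr]

/i/ harmonizes with /o/ ([+round]) → [y]
/i/ harmonizes with /o/ ([+round]) → [y]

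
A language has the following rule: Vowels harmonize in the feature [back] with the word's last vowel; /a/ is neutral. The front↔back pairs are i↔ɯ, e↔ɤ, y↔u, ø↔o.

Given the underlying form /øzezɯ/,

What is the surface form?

/ø/ harmonizes with /ɯ/ ([+back]) → [o]
/e/ harmonizes with /ɯ/ ([+back]) → [ɤ]

[ozɤzɯ]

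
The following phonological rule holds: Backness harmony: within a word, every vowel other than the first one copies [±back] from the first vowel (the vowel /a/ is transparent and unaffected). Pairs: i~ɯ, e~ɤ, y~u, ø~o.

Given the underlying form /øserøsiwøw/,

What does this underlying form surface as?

no segment meets the rule's conditions; no change.

[øserøsiwøw]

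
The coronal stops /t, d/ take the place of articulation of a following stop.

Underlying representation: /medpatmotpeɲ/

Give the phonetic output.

/d/ before /p/ (labial) → [b]
/t/ before /p/ (labial) → [p]

[mebpatmoppeɲ]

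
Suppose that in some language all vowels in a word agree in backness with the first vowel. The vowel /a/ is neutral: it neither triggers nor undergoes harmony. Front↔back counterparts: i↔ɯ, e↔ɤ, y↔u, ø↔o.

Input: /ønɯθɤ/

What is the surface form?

[øniθe]

/ɯ/ harmonizes with /ø/ ([-back]) → [i]
/ɤ/ harmonizes with /ø/ ([-back]) → [e]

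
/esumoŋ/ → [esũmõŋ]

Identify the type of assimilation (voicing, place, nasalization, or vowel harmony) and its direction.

/u/→[ũ] /o/→[õ].
Each target copies a feature from the following segment, so the direction is regressive.

nasalization, regressive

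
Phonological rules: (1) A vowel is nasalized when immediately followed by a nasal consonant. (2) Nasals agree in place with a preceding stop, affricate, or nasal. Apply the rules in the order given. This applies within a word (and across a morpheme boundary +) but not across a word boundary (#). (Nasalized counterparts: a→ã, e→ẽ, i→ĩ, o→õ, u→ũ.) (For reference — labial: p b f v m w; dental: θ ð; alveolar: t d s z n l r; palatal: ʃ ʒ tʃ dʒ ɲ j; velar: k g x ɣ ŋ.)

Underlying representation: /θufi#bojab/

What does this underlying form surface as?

Rule 1: no segment meets the rule's conditions; no change.
After rule 1: θufi#bojab
Rule 2: no segment meets the rule's conditions; no change.

[θufi#bojab]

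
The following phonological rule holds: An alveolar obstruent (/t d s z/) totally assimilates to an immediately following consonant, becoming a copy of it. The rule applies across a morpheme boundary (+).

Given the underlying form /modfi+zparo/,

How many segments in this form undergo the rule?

/d/ before /f/ → [f] (total assimilation)
/z/ before /p/ → [p] (total assimilation)
2 segments change.

2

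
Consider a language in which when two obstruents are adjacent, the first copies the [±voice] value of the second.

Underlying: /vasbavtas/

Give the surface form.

/s/ before /b/ (voiced) → [z]
/v/ before /t/ (voiceless) → [f]

[vazbaftas]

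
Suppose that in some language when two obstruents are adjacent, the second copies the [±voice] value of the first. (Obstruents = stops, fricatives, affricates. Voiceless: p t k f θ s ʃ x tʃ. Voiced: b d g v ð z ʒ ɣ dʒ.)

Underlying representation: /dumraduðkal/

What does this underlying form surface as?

[dumraduðgal]

/k/ after /ð/ (voiced) → [g]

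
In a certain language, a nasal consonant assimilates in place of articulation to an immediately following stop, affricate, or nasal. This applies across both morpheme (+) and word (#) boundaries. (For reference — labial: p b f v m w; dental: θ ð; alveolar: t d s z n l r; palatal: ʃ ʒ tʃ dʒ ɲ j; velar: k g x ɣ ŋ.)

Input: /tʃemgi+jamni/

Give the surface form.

[tʃeŋgi+janni]

/m/ before /g/ (velar) → [ŋ]
/m/ before /n/ (alveolar) → [n]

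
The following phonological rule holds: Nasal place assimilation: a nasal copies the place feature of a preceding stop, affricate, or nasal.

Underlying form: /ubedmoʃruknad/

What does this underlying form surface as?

/m/ after /d/ (alveolar) → [n]
/n/ after /k/ (velar) → [ŋ]

[ubednoʃrukŋad]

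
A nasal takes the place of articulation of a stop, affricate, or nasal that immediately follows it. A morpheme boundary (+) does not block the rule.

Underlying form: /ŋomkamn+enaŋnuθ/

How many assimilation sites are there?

/m/ before /k/ (velar) → [ŋ]
/m/ before /n/ (alveolar) → [n]
/ŋ/ before /n/ (alveolar) → [n]
3 segments change.

3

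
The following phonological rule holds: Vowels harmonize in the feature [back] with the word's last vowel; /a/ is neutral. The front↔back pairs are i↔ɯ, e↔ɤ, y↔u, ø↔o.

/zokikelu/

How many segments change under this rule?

/i/ harmonizes with /u/ ([+back]) → [ɯ]
/e/ harmonizes with /u/ ([+back]) → [ɤ]
2 segments change.

2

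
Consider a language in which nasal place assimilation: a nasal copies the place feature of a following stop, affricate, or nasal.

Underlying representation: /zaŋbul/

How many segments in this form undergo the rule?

1

/ŋ/ before /b/ (labial) → [m]
1 segment changes.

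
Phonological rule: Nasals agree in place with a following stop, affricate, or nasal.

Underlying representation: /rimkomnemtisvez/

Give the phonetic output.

[riŋkonnentisvez]

/m/ before /k/ (velar) → [ŋ]
/m/ before /n/ (alveolar) → [n]
/m/ before /t/ (alveolar) → [n]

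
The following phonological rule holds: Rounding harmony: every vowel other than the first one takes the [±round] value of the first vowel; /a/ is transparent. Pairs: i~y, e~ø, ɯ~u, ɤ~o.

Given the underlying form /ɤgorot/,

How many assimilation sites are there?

2

/o/ harmonizes with /ɤ/ ([-round]) → [ɤ]
/o/ harmonizes with /ɤ/ ([-round]) → [ɤ]
2 segments change.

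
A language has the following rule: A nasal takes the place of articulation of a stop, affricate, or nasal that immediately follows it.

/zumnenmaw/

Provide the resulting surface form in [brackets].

/m/ before /n/ (alveolar) → [n]
/n/ before /m/ (labial) → [m]

[zunnemmaw]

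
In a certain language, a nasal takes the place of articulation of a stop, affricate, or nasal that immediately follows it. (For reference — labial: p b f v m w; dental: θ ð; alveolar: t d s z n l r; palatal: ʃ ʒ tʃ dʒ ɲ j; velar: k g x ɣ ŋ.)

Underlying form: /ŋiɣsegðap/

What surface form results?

[ŋiɣsegðap]

no segment meets the rule's conditions; no change.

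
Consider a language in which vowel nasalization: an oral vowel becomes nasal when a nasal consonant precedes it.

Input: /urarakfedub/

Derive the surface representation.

no segment meets the rule's conditions; no change.

[urarakfedub]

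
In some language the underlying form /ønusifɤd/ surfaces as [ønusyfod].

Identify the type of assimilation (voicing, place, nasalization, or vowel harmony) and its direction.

vowel harmony, progressive

/i/→[y] /ɤ/→[o].
Vowels agree with the first vowel, so the harmony is progressive.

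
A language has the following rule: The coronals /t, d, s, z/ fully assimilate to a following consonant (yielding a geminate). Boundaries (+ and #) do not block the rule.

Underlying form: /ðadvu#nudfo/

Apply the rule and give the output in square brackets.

/d/ before /v/ → [v] (total assimilation)
/d/ before /f/ → [f] (total assimilation)

[ðavvu#nuffo]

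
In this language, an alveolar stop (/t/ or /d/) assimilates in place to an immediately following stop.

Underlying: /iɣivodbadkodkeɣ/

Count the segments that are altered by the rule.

/d/ before /b/ (labial) → [b]
/d/ before /k/ (velar) → [g]
/d/ before /k/ (velar) → [g]
3 segments change.

3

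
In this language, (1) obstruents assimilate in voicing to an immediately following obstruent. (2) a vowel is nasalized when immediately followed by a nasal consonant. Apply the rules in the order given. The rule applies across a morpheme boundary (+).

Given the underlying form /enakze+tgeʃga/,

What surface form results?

Rule 1: /k/ before /z/ (voiced) → [g]
Rule 1: /t/ before /g/ (voiced) → [d]
Rule 1: /ʃ/ before /g/ (voiced) → [ʒ]
After rule 1: enagze+dgeʒga
Rule 2: /e/ before nasal /n/ → [ẽ]

[ẽnagze+dgeʒga]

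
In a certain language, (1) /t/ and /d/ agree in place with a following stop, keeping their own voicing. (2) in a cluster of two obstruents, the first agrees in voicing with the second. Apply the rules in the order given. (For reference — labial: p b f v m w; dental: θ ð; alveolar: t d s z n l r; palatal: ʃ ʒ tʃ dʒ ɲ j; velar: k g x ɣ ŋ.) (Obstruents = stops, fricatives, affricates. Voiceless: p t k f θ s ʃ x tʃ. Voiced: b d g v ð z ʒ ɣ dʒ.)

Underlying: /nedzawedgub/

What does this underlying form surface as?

[nedzaweggub]

Rule 1: /d/ before /g/ (velar) → [g]
After rule 1: nedzaweggub
Rule 2: no segment meets the rule's conditions; no change.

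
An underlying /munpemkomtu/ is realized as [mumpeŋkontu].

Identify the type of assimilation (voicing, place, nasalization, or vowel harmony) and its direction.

place assimilation, regressive

/n/→[m] /m/→[ŋ] /m/→[n].
Each target copies a feature from the following segment, so the direction is regressive.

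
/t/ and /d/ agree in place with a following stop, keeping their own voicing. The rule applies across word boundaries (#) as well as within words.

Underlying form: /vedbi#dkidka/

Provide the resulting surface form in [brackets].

/d/ before /b/ (labial) → [b]
/d/ before /k/ (velar) → [g]
/d/ before /k/ (velar) → [g]

[vebbi#gkigka]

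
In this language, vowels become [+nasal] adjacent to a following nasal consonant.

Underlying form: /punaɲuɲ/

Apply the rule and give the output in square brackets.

[pũnãɲũɲ]

/u/ before nasal /n/ → [ũ]
/a/ before nasal /ɲ/ → [ã]
/u/ before nasal /ɲ/ → [ũ]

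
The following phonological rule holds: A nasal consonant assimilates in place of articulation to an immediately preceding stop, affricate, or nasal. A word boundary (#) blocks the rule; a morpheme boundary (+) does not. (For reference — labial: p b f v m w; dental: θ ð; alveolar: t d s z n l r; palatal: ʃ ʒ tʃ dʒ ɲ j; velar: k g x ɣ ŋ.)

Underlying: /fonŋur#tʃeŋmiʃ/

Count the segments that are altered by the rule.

/ŋ/ after /n/ (alveolar) → [n]
/m/ after /ŋ/ (velar) → [ŋ]
2 segments change.

2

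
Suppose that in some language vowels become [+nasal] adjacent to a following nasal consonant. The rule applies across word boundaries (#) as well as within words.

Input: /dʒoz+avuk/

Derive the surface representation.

no segment meets the rule's conditions; no change.

[dʒoz+avuk]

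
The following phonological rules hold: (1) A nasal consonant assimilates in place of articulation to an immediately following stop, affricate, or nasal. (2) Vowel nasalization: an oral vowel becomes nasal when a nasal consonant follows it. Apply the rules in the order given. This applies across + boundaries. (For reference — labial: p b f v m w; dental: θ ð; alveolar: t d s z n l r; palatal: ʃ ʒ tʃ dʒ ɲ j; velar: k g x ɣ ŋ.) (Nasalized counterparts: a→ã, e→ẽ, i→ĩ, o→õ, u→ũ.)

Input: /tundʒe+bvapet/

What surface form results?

Rule 1: /n/ before /dʒ/ (palatal) → [ɲ]
After rule 1: tuɲdʒe+bvapet
Rule 2: /u/ before nasal /ɲ/ → [ũ]

[tũɲdʒe+bvapet]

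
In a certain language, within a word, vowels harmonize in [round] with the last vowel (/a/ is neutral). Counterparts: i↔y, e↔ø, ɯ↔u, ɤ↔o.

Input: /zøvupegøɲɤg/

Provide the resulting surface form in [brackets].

/ø/ harmonizes with /ɤ/ ([-round]) → [e]
/u/ harmonizes with /ɤ/ ([-round]) → [ɯ]
/ø/ harmonizes with /ɤ/ ([-round]) → [e]

[zevɯpegeɲɤg]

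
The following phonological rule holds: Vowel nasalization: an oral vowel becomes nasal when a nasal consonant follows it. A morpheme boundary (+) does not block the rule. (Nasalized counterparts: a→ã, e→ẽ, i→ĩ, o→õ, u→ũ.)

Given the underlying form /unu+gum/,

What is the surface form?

[ũnu+gũm]

/u/ before nasal /n/ → [ũ]
/u/ before nasal /m/ → [ũ]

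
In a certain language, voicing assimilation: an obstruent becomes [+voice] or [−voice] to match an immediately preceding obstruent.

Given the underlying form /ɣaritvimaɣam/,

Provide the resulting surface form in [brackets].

[ɣaritfimaɣam]

/v/ after /t/ (voiceless) → [f]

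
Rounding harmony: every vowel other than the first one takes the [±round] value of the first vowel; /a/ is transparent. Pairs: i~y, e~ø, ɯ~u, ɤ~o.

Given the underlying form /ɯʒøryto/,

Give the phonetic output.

[ɯʒeritɤ]

/ø/ harmonizes with /ɯ/ ([-round]) → [e]
/y/ harmonizes with /ɯ/ ([-round]) → [i]
/o/ harmonizes with /ɯ/ ([-round]) → [ɤ]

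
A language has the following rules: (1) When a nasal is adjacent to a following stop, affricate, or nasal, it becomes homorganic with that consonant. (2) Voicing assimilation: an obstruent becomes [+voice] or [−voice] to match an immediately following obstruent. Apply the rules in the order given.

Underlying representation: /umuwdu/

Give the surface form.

[umuwdu]

Rule 1: no segment meets the rule's conditions; no change.
After rule 1: umuwdu
Rule 2: no segment meets the rule's conditions; no change.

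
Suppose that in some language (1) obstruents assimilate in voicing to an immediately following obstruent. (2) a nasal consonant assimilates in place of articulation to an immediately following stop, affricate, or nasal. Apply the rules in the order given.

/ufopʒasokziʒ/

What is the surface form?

Rule 1: /p/ before /ʒ/ (voiced) → [b]
Rule 1: /k/ before /z/ (voiced) → [g]
After rule 1: ufobʒasogziʒ
Rule 2: no segment meets the rule's conditions; no change.

[ufobʒasogziʒ]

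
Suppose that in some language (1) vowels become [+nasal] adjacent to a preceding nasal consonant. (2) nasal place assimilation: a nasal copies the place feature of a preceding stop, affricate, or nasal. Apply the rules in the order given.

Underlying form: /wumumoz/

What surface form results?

Rule 1: /u/ after nasal /m/ → [ũ]
Rule 1: /o/ after nasal /m/ → [õ]
After rule 1: wumũmõz
Rule 2: no segment meets the rule's conditions; no change.

[wumũmõz]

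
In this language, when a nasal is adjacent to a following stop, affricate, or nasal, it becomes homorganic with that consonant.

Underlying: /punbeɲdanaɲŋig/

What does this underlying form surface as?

/n/ before /b/ (labial) → [m]
/ɲ/ before /d/ (alveolar) → [n]
/ɲ/ before /ŋ/ (velar) → [ŋ]

[pumbendanaŋŋig]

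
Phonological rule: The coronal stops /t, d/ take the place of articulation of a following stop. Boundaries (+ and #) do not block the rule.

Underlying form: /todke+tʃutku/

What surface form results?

/d/ before /k/ (velar) → [g]
/t/ before /k/ (velar) → [k]

[togke+tʃukku]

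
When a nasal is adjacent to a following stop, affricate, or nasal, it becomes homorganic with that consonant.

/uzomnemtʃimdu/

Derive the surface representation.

[uzonneɲtʃindu]

/m/ before /n/ (alveolar) → [n]
/m/ before /tʃ/ (palatal) → [ɲ]
/m/ before /d/ (alveolar) → [n]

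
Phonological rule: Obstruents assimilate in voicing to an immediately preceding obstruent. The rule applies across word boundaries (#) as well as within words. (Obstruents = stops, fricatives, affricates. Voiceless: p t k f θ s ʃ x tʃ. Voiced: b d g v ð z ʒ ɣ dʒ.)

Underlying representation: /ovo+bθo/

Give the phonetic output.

/θ/ after /b/ (voiced) → [ð]

[ovo+bðo]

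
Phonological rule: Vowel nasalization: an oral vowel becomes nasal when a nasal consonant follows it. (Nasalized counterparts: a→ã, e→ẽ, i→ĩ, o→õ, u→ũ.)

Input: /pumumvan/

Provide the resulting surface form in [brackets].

/u/ before nasal /m/ → [ũ]
/u/ before nasal /m/ → [ũ]
/a/ before nasal /n/ → [ã]

[pũmũmvãn]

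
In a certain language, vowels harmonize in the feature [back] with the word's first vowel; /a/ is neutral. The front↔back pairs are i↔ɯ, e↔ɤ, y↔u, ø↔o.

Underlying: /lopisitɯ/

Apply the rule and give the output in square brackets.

[lopɯsɯtɯ]

/i/ harmonizes with /o/ ([+back]) → [ɯ]
/i/ harmonizes with /o/ ([+back]) → [ɯ]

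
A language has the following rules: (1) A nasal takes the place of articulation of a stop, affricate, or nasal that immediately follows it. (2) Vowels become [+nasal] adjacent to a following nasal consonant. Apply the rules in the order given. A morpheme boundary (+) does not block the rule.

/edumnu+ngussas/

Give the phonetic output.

[edũnnũ+ŋgussas]

Rule 1: /m/ before /n/ (alveolar) → [n]
Rule 1: /n/ before /g/ (velar) → [ŋ]
After rule 1: edunnu+ŋgussas
Rule 2: /u/ before nasal /n/ → [ũ]
Rule 2: /u/ before nasal /ŋ/ → [ũ]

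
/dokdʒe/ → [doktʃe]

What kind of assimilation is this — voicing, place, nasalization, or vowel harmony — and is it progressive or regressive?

voicing assimilation, progressive

/dʒ/→[tʃ].
Each target copies a feature from the preceding segment, so the direction is progressive.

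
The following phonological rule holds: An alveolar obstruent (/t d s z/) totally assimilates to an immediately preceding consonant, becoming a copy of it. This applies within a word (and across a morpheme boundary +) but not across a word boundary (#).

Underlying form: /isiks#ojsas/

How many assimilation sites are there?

2

/s/ after /k/ → [k] (total assimilation)
/s/ after /j/ → [j] (total assimilation)
2 segments change.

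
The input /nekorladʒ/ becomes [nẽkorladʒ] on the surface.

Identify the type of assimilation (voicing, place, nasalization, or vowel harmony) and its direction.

/e/→[ẽ].
Each target copies a feature from the preceding segment, so the direction is progressive.

nasalization, progressive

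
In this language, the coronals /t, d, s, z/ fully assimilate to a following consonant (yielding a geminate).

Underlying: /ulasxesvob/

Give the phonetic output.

[ulaxxevvob]

/s/ before /x/ → [x] (total assimilation)
/s/ before /v/ → [v] (total assimilation)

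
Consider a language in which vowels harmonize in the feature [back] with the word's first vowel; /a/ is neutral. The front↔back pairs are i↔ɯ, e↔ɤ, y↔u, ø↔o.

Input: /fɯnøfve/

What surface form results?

[fɯnofvɤ]

/ø/ harmonizes with /ɯ/ ([+back]) → [o]
/e/ harmonizes with /ɯ/ ([+back]) → [ɤ]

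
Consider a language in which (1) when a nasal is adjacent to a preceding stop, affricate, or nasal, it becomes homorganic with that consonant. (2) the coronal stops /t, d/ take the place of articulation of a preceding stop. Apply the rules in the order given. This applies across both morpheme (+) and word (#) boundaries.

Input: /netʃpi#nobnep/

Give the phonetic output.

[netʃpi#nobmep]

Rule 1: /n/ after /b/ (labial) → [m]
After rule 1: netʃpi#nobmep
Rule 2: no segment meets the rule's conditions; no change.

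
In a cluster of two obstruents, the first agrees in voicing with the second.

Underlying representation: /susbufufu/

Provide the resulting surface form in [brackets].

/s/ before /b/ (voiced) → [z]

[suzbufufu]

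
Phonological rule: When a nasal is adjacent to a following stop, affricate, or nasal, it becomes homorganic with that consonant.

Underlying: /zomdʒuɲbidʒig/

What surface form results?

[zoɲdʒumbidʒig]

/m/ before /dʒ/ (palatal) → [ɲ]
/ɲ/ before /b/ (labial) → [m]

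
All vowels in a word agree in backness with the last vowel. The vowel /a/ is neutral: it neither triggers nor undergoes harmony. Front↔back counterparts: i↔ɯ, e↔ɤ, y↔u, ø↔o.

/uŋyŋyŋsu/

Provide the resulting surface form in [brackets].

/y/ harmonizes with /u/ ([+back]) → [u]
/y/ harmonizes with /u/ ([+back]) → [u]

[uŋuŋuŋsu]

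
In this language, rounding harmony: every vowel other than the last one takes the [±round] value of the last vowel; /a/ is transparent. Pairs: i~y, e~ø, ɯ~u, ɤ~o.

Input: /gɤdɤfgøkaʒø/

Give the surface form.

/ɤ/ harmonizes with /ø/ ([+round]) → [o]
/ɤ/ harmonizes with /ø/ ([+round]) → [o]

[godofgøkaʒø]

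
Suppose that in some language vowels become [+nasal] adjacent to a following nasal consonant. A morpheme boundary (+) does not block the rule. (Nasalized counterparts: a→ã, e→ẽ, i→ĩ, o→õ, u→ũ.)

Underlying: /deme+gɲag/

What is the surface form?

[dẽme+gɲag]

/e/ before nasal /m/ → [ẽ]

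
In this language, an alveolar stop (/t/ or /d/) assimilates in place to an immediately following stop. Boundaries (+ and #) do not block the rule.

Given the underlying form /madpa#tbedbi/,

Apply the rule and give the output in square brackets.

/d/ before /p/ (labial) → [b]
/t/ before /b/ (labial) → [p]
/d/ before /b/ (labial) → [b]

[mabpa#pbebbi]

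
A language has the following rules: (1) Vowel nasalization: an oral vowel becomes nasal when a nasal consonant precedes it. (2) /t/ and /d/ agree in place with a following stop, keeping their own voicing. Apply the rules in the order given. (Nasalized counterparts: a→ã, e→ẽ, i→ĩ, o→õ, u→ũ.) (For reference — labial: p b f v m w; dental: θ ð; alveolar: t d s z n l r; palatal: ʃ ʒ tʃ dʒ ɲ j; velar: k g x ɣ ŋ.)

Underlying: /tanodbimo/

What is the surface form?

Rule 1: /o/ after nasal /n/ → [õ]
Rule 1: /o/ after nasal /m/ → [õ]
After rule 1: tanõdbimõ
Rule 2: /d/ before /b/ (labial) → [b]

[tanõbbimõ]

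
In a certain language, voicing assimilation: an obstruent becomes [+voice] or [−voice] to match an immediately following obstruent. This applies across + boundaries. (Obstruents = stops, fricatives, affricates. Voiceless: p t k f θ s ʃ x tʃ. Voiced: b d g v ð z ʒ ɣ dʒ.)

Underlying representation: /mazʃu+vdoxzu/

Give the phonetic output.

/z/ before /ʃ/ (voiceless) → [s]
/x/ before /z/ (voiced) → [ɣ]

[masʃu+vdoɣzu]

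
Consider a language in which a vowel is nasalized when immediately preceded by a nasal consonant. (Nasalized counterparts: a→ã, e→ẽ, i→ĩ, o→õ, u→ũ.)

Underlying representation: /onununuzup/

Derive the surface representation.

/u/ after nasal /n/ → [ũ]
/u/ after nasal /n/ → [ũ]
/u/ after nasal /n/ → [ũ]

[onũnũnũzup]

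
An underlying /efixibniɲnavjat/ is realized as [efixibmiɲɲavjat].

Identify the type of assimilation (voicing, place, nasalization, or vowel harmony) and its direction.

place assimilation, progressive

/n/→[m] /n/→[ɲ].
Each target copies a feature from the preceding segment, so the direction is progressive.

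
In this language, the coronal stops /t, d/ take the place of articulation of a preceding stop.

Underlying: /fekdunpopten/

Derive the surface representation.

[fekgunpoppen]

/d/ after /k/ (velar) → [g]
/t/ after /p/ (labial) → [p]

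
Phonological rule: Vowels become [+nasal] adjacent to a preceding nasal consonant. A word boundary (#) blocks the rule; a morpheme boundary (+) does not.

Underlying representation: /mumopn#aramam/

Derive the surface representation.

[mũmõpn#aramãm]

/u/ after nasal /m/ → [ũ]
/o/ after nasal /m/ → [õ]
/a/ after nasal /m/ → [ã]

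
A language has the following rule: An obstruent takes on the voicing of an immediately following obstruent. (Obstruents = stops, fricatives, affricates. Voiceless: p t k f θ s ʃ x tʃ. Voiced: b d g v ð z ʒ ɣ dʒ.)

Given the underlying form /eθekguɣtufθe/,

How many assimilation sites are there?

/k/ before /g/ (voiced) → [g]
/ɣ/ before /t/ (voiceless) → [x]
2 segments change.

2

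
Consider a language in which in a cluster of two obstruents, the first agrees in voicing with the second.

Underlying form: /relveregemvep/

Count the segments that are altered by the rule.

No segment meets the rule's conditions.

0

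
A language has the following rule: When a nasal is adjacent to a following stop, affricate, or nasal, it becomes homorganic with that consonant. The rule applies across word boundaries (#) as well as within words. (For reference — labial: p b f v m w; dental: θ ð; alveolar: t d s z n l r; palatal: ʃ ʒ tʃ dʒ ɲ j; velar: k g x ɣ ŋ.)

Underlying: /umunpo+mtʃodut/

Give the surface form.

/n/ before /p/ (labial) → [m]
/m/ before /tʃ/ (palatal) → [ɲ]

[umumpo+ɲtʃodut]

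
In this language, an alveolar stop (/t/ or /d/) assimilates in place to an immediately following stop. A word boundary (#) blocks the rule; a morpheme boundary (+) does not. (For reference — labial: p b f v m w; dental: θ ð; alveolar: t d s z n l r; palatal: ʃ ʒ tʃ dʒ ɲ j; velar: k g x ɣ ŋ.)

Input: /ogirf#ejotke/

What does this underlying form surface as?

[ogirf#ejokke]

/t/ before /k/ (velar) → [k]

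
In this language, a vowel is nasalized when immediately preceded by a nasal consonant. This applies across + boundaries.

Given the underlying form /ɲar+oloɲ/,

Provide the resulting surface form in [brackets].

[ɲãr+oloɲ]

/a/ after nasal /ɲ/ → [ã]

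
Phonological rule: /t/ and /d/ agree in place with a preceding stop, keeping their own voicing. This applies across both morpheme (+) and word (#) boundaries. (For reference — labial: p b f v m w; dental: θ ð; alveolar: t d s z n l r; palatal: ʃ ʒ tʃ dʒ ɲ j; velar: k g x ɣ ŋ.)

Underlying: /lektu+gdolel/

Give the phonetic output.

/t/ after /k/ (velar) → [k]
/d/ after /g/ (velar) → [g]

[lekku+ggolel]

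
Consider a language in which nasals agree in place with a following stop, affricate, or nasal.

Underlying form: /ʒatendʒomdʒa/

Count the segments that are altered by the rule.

/n/ before /dʒ/ (palatal) → [ɲ]
/m/ before /dʒ/ (palatal) → [ɲ]
2 segments change.

2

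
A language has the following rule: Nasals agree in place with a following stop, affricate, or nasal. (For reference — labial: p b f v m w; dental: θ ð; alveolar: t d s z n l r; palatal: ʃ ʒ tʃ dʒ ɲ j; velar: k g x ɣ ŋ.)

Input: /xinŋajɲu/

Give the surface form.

/n/ before /ŋ/ (velar) → [ŋ]

[xiŋŋajɲu]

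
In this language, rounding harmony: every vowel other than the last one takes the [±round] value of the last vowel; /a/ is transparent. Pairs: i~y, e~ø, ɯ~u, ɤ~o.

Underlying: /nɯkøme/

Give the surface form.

/ø/ harmonizes with /e/ ([-round]) → [e]

[nɯkeme]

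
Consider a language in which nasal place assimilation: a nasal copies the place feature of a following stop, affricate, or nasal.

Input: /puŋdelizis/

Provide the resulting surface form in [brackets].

[pundelizis]

/ŋ/ before /d/ (alveolar) → [n]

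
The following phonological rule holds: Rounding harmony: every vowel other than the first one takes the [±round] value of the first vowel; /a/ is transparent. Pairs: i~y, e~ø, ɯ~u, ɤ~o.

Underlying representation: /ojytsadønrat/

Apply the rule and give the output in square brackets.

no segment meets the rule's conditions; no change.

[ojytsadønrat]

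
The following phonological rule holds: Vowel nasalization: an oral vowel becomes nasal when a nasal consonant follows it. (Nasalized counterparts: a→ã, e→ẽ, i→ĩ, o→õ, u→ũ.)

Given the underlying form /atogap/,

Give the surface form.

[atogap]

no segment meets the rule's conditions; no change.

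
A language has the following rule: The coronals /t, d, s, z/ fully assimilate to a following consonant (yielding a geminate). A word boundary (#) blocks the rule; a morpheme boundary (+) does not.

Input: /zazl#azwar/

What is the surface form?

[zall#awwar]

/z/ before /l/ → [l] (total assimilation)
/z/ before /w/ → [w] (total assimilation)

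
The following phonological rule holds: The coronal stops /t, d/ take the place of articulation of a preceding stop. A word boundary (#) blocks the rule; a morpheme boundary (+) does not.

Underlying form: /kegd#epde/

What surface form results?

/d/ after /g/ (velar) → [g]
/d/ after /p/ (labial) → [b]

[kegg#epbe]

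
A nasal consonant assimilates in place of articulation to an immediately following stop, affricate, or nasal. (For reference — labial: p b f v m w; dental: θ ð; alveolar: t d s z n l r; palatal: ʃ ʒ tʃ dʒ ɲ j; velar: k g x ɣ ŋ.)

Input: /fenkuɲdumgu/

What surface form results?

[feŋkunduŋgu]

/n/ before /k/ (velar) → [ŋ]
/ɲ/ before /d/ (alveolar) → [n]
/m/ before /g/ (velar) → [ŋ]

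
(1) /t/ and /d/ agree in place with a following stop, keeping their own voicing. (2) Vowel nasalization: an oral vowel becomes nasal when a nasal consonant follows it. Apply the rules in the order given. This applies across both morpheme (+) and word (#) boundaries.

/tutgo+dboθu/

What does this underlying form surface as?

Rule 1: /t/ before /g/ (velar) → [k]
Rule 1: /d/ before /b/ (labial) → [b]
After rule 1: tukgo+bboθu
Rule 2: no segment meets the rule's conditions; no change.

[tukgo+bboθu]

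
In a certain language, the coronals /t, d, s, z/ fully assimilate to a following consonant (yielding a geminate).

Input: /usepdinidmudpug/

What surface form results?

[usepdinimmuppug]

/d/ before /m/ → [m] (total assimilation)
/d/ before /p/ → [p] (total assimilation)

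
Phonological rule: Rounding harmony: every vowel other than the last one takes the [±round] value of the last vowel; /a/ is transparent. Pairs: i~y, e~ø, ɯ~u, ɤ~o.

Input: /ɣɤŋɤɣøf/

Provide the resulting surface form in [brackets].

/ɤ/ harmonizes with /ø/ ([+round]) → [o]
/ɤ/ harmonizes with /ø/ ([+round]) → [o]

[ɣoŋoɣøf]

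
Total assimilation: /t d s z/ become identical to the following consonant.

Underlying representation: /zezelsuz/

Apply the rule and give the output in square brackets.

no segment meets the rule's conditions; no change.

[zezelsuz]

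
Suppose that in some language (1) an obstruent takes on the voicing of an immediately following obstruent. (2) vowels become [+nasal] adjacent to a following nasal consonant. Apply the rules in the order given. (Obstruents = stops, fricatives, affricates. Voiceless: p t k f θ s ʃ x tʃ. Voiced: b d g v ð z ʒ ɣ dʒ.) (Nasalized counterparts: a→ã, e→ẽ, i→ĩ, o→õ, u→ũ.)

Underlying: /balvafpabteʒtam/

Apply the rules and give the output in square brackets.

[balvafpapteʃtãm]

Rule 1: /b/ before /t/ (voiceless) → [p]
Rule 1: /ʒ/ before /t/ (voiceless) → [ʃ]
After rule 1: balvafpapteʃtam
Rule 2: /a/ before nasal /m/ → [ã]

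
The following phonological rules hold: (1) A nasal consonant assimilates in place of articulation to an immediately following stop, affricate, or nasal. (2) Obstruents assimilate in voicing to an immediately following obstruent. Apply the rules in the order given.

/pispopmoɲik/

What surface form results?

Rule 1: no segment meets the rule's conditions; no change.
After rule 1: pispopmoɲik
Rule 2: no segment meets the rule's conditions; no change.

[pispopmoɲik]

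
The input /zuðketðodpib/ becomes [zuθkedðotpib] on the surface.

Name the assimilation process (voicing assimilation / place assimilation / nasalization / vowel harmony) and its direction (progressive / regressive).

voicing assimilation, regressive

/ð/→[θ] /t/→[d] /d/→[t].
Each target copies a feature from the following segment, so the direction is regressive.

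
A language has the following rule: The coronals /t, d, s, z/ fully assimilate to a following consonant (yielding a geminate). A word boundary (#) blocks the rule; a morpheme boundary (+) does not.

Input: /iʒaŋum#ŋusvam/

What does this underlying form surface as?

/s/ before /v/ → [v] (total assimilation)

[iʒaŋum#ŋuvvam]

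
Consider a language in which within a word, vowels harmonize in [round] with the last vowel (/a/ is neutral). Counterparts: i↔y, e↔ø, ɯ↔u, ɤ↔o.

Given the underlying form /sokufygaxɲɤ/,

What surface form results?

/o/ harmonizes with /ɤ/ ([-round]) → [ɤ]
/u/ harmonizes with /ɤ/ ([-round]) → [ɯ]
/y/ harmonizes with /ɤ/ ([-round]) → [i]

[sɤkɯfigaxɲɤ]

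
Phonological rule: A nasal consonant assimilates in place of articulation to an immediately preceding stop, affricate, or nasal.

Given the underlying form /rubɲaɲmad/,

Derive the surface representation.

/ɲ/ after /b/ (labial) → [m]
/m/ after /ɲ/ (palatal) → [ɲ]

[rubmaɲɲad]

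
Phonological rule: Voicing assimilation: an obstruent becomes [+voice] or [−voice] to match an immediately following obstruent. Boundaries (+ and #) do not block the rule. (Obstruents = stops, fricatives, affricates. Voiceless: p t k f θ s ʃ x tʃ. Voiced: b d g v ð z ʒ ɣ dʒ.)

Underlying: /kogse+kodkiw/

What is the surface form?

/g/ before /s/ (voiceless) → [k]
/d/ before /k/ (voiceless) → [t]

[kokse+kotkiw]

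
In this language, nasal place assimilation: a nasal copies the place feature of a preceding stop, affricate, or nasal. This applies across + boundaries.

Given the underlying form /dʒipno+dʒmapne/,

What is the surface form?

/n/ after /p/ (labial) → [m]
/m/ after /dʒ/ (palatal) → [ɲ]
/n/ after /p/ (labial) → [m]

[dʒipmo+dʒɲapme]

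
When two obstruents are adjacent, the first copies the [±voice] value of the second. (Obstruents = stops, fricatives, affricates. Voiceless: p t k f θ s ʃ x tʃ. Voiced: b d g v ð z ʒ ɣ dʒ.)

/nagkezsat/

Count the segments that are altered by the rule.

2

/g/ before /k/ (voiceless) → [k]
/z/ before /s/ (voiceless) → [s]
2 segments change.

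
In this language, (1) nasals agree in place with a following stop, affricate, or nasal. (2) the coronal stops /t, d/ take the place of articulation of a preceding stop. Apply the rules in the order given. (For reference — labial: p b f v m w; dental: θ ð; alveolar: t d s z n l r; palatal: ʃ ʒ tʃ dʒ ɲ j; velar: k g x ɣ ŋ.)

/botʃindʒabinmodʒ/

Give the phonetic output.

[botʃiɲdʒabimmodʒ]

Rule 1: /n/ before /dʒ/ (palatal) → [ɲ]
Rule 1: /n/ before /m/ (labial) → [m]
After rule 1: botʃiɲdʒabimmodʒ
Rule 2: no segment meets the rule's conditions; no change.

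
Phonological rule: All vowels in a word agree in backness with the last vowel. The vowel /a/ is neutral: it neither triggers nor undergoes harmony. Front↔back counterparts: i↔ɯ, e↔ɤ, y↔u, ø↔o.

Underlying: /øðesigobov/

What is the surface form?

/ø/ harmonizes with /o/ ([+back]) → [o]
/e/ harmonizes with /o/ ([+back]) → [ɤ]
/i/ harmonizes with /o/ ([+back]) → [ɯ]

[oðɤsɯgobov]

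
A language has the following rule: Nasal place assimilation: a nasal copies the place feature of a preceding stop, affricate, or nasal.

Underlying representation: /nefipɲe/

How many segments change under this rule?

1

/ɲ/ after /p/ (labial) → [m]
1 segment changes.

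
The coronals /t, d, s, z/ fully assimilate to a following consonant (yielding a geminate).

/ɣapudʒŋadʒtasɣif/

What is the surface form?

/s/ before /ɣ/ → [ɣ] (total assimilation)

[ɣapudʒŋadʒtaɣɣif]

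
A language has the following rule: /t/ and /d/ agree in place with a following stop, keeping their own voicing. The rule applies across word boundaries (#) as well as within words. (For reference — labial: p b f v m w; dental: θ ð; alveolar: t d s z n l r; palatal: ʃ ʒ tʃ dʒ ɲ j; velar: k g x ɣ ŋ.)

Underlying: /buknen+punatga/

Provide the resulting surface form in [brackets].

/t/ before /g/ (velar) → [k]

[buknen+punakga]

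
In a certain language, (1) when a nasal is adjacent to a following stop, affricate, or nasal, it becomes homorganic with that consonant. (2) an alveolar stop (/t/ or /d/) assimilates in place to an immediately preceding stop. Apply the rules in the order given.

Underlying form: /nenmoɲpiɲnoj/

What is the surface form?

Rule 1: /n/ before /m/ (labial) → [m]
Rule 1: /ɲ/ before /p/ (labial) → [m]
Rule 1: /ɲ/ before /n/ (alveolar) → [n]
After rule 1: nemmompinnoj
Rule 2: no segment meets the rule's conditions; no change.

[nemmompinnoj]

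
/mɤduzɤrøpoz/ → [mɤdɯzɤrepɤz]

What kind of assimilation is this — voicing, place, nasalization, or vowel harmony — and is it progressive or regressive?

vowel harmony, progressive

/u/→[ɯ] /ø/→[e] /o/→[ɤ].
Vowels agree with the first vowel, so the harmony is progressive.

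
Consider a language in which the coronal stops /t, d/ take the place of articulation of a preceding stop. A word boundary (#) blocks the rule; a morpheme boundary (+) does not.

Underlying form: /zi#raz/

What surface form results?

[zi#raz]

no segment meets the rule's conditions; no change.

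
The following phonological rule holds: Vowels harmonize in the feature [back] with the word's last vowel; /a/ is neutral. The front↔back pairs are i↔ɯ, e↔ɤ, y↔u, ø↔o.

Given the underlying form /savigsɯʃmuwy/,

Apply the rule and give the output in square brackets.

/ɯ/ harmonizes with /y/ ([-back]) → [i]
/u/ harmonizes with /y/ ([-back]) → [y]

[savigsiʃmywy]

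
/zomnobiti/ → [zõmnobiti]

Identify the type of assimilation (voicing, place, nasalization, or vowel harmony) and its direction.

nasalization, regressive

/o/→[õ].
Each target copies a feature from the following segment, so the direction is regressive.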